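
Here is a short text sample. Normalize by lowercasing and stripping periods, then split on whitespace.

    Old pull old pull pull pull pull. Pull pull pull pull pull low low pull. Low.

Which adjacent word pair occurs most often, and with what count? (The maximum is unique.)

Bigram frequencies (highest first):
  pull pull: 8
  old pull: 2
  pull low: 2
  pull old: 1
  low low: 1
  low pull: 1

"pull pull", 8 times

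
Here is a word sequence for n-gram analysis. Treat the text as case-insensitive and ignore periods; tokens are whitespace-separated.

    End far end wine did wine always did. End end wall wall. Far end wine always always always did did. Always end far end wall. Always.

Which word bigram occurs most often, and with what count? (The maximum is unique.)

"far end", 3 times

Bigram frequencies (highest first):
  far end: 3
  end far: 2
  end wine: 2
  wine always: 2
  always did: 2
  end wall: 2
  … (11 more, each ≤ 2)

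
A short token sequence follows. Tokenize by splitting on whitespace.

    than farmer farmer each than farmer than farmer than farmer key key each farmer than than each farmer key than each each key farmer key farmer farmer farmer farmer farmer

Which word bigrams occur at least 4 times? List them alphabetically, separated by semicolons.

farmer farmer; than farmer

Bigram counts meeting the condition (at least 4 times):
  farmer farmer: 5
  than farmer: 4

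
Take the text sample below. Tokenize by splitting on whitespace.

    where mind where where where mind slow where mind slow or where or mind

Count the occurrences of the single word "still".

0

Scanning the 14 tokens for "still":
  (none found)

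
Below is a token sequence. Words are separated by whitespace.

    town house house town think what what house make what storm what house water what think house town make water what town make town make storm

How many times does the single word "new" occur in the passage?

0

Scanning the 26 tokens for "new":
  (none found)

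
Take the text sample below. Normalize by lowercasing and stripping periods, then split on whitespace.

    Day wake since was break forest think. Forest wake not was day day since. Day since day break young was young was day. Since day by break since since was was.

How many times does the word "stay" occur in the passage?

Scanning the 31 tokens for "stay":
  (none found)

0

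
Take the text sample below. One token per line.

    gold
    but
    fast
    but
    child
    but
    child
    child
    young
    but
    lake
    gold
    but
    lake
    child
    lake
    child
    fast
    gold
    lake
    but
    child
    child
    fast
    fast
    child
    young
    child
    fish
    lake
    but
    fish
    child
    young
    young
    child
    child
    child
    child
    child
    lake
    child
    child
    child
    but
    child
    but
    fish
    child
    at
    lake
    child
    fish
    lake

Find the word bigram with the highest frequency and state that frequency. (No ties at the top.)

Bigram frequencies (highest first):
  child child: 8
  but child: 4
  lake child: 4
  child but: 3
  child young: 3
  gold but: 2
  … (20 more, each ≤ 2)

"child child", 8 times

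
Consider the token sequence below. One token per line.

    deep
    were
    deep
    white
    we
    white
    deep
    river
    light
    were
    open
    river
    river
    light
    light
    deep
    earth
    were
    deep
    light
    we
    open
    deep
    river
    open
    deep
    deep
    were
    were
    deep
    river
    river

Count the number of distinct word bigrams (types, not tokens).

32 tokens → 31 bigram windows in total.
Repeated bigrams (each contributes count−1 duplicates):
  deep river: 3
  were deep: 3
  deep were: 2
  open deep: 2
  river light: 2
  river river: 2
8 duplicate windows → 31 − 8 = 23 distinct.

23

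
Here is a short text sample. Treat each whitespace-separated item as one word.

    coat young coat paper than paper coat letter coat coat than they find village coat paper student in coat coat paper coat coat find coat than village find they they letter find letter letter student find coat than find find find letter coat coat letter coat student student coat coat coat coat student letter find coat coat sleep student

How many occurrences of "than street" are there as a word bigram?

Scanning the 58 overlapping bigram windows for "than street":
  (none found)

0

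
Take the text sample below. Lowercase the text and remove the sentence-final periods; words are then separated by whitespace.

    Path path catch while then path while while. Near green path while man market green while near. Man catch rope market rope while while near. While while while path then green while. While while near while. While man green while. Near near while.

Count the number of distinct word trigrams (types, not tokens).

35

43 tokens → 41 trigram windows in total.
Repeated trigrams (each contributes count−1 duplicates):
  while while near: 3
  green while near: 2
  near while while: 2
  while near while: 2
  while while while: 2
6 duplicate windows → 41 − 6 = 35 distinct.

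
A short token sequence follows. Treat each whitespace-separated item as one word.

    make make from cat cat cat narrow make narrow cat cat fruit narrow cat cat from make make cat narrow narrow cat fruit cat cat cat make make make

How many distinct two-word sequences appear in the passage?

16

29 tokens → 28 bigram windows in total.
Repeated bigrams (each contributes count−1 duplicates):
  cat cat: 6
  make make: 4
  narrow cat: 3
  cat fruit: 2
  cat narrow: 2
12 duplicate windows → 28 − 12 = 16 distinct.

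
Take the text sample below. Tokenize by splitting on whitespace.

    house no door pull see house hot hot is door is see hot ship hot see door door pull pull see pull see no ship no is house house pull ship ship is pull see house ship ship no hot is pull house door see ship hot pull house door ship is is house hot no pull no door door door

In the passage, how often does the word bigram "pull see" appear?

4

Scanning the 60 overlapping bigram windows for "pull see":
  position 4–5: pull see
  position 20–21: pull see
  position 22–23: pull see
  position 34–35: pull see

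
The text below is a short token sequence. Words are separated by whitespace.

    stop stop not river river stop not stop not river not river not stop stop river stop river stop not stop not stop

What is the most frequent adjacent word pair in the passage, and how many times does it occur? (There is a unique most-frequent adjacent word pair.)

Bigram frequencies (highest first):
  stop not: 5
  not stop: 4
  not river: 3
  river stop: 3
  stop stop: 2
  river not: 2
  … (2 more, each ≤ 2)

"stop not", 5 times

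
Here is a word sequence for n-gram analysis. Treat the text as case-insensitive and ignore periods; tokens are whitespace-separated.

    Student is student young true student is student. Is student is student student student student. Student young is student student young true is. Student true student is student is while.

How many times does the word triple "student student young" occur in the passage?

Scanning the 28 overlapping trigram windows for "student student young":
  position 15–17: student student young
  position 19–21: student student young

2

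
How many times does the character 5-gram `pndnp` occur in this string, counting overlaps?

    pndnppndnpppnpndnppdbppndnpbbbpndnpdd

5

Sliding a length-5 window over the 37 characters (33 positions):
  position 1–5: pndnp
  position 6–10: pndnp
  position 14–18: pndnp
  position 23–27: pndnp
  position 31–35: pndnp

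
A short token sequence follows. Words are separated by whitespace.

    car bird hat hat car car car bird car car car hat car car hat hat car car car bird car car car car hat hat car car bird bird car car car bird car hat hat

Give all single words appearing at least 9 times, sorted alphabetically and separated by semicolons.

car; hat

Unigram counts meeting the condition (at least 9 times):
  car: 22
  hat: 9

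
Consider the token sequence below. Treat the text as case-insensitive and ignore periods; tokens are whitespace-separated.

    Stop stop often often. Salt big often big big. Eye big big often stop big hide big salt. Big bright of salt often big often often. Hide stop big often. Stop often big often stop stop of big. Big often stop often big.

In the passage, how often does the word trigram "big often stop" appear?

4

Scanning the 41 overlapping trigram windows for "big often stop":
  position 12–14: big often stop
  position 29–31: big often stop
  position 33–35: big often stop
  position 39–41: big often stop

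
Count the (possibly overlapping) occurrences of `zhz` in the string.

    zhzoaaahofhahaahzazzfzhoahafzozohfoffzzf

Sliding a length-3 window over the 40 characters (38 positions):
  position 1–3: zhz

1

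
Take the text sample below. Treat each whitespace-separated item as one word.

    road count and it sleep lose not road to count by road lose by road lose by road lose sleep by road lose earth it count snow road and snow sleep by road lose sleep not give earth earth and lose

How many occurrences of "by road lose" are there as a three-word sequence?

Scanning the 39 overlapping trigram windows for "by road lose":
  position 11–13: by road lose
  position 14–16: by road lose
  position 17–19: by road lose
  position 21–23: by road lose
  position 32–34: by road lose

5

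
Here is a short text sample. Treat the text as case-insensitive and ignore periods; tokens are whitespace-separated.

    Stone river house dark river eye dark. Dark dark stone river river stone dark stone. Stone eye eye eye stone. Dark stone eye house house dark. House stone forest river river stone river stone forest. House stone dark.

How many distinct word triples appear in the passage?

38 tokens → 36 trigram windows in total.
Repeated trigrams (each contributes count−1 duplicates):
  river river stone: 2
  stone dark stone: 2
2 duplicate windows → 36 − 2 = 34 distinct.

34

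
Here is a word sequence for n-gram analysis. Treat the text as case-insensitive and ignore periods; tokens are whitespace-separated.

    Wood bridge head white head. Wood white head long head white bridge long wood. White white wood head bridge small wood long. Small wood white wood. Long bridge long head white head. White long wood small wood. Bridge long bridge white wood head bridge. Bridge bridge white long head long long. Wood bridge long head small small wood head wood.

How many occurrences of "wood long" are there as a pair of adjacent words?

Scanning the 59 overlapping bigram windows for "wood long":
  position 21–22: wood long
  position 26–27: wood long

2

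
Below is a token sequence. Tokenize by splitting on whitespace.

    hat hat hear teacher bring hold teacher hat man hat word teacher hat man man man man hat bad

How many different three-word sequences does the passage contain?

15

19 tokens → 17 trigram windows in total.
Repeated trigrams (each contributes count−1 duplicates):
  man man man: 2
  teacher hat man: 2
2 duplicate windows → 17 − 2 = 15 distinct.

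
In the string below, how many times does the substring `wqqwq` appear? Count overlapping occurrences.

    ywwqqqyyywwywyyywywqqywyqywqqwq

1

Sliding a length-5 window over the 31 characters (27 positions):
  position 27–31: wqqwq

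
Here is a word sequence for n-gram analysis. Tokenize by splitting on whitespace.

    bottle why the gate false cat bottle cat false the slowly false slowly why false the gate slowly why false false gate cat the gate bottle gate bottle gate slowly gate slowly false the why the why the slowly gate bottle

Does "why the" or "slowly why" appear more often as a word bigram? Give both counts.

"why the": 3 occurrences
"slowly why": 2 occurrences

"why the" (3 vs 2)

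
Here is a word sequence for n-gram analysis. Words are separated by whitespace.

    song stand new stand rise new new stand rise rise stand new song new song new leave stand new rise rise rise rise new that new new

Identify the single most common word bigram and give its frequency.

"rise rise", 4 times

Bigram frequencies (highest first):
  rise rise: 4
  stand new: 3
  new stand: 2
  stand rise: 2
  rise new: 2
  new new: 2
  … (9 more, each ≤ 2)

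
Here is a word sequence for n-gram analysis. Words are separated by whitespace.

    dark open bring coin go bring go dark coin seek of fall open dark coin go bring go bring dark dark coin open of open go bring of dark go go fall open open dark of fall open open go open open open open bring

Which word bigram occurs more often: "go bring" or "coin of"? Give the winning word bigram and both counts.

"go bring" (4 vs 0)

"go bring": 4 occurrences
"coin of": 0 occurrences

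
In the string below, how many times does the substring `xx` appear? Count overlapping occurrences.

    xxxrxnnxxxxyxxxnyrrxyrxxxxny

Sliding a length-2 window over the 28 characters (27 positions):
  position 1–2: xx
  position 2–3: xx
  position 8–9: xx
  position 9–10: xx
  position 10–11: xx
  position 13–14: xx
  position 14–15: xx
  position 23–24: xx
  position 24–25: xx
  position 25–26: xx

10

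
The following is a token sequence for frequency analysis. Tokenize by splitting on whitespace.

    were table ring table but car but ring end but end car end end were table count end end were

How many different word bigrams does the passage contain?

16

20 tokens → 19 bigram windows in total.
Repeated bigrams (each contributes count−1 duplicates):
  end end: 2
  end were: 2
  were table: 2
3 duplicate windows → 19 − 3 = 16 distinct.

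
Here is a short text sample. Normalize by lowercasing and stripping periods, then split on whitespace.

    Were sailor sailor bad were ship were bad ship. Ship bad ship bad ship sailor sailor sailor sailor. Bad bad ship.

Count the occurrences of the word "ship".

6

Scanning the 21 tokens for "ship":
  position 6: ship
  position 9: ship
  position 10: ship
  position 12: ship
  position 14: ship
  position 21: ship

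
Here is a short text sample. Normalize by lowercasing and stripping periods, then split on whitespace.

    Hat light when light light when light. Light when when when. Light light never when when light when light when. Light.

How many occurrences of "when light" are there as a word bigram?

6

Scanning the 20 overlapping bigram windows for "when light":
  position 3–4: when light
  position 6–7: when light
  position 11–12: when light
  position 16–17: when light
  position 18–19: when light
  position 20–21: when light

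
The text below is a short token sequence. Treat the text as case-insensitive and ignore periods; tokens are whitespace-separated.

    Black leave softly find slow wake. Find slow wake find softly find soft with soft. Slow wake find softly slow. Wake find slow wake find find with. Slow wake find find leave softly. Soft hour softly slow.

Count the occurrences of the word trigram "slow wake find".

6

Scanning the 35 overlapping trigram windows for "slow wake find":
  position 5–7: slow wake find
  position 8–10: slow wake find
  position 16–18: slow wake find
  position 20–22: slow wake find
  position 23–25: slow wake find
  position 28–30: slow wake find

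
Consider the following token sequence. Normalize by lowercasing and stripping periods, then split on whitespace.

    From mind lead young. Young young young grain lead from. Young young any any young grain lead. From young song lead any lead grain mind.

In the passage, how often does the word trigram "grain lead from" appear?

2

Scanning the 23 overlapping trigram windows for "grain lead from":
  position 8–10: grain lead from
  position 16–18: grain lead from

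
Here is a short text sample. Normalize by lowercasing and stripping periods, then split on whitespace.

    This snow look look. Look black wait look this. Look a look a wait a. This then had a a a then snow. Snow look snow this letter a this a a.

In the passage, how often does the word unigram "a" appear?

Scanning the 32 tokens for "a":
  position 11: a
  position 13: a
  position 15: a
  position 19: a
  position 20: a
  position 21: a
  position 29: a
  position 31: a
  position 32: a

9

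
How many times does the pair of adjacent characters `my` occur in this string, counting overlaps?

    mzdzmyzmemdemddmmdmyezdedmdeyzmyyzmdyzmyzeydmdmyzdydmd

Sliding a length-2 window over the 54 characters (53 positions):
  position 5–6: my
  position 19–20: my
  position 31–32: my
  position 39–40: my
  position 47–48: my

5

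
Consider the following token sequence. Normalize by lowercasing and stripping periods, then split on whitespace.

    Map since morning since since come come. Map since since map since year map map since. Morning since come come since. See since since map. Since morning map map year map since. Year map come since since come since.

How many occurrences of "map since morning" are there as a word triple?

Scanning the 37 overlapping trigram windows for "map since morning":
  position 1–3: map since morning
  position 15–17: map since morning
  position 25–27: map since morning

3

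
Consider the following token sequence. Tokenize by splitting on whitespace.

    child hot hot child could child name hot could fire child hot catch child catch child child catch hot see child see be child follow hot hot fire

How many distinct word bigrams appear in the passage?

28 tokens → 27 bigram windows in total.
Repeated bigrams (each contributes count−1 duplicates):
  catch child: 2
  child catch: 2
  child hot: 2
  hot hot: 2
4 duplicate windows → 27 − 4 = 23 distinct.

23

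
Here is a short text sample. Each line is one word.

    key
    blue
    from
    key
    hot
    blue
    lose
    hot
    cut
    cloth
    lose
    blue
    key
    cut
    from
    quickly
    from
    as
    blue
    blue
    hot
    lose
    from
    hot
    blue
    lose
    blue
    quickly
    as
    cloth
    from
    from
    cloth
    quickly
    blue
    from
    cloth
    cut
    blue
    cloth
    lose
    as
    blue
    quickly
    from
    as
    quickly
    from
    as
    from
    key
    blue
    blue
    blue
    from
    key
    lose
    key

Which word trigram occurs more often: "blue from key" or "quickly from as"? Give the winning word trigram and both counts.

"blue from key": 2 occurrences
"quickly from as": 3 occurrences

"quickly from as" (3 vs 2)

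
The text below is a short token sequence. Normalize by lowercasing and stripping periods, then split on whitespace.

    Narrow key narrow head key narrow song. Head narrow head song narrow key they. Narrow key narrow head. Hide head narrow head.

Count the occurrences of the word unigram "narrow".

8

Scanning the 22 tokens for "narrow":
  position 1: narrow
  position 3: narrow
  position 6: narrow
  position 9: narrow
  position 12: narrow
  position 15: narrow
  position 17: narrow
  position 21: narrow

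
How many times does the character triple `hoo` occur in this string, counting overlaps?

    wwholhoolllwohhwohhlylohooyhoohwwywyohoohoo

5

Sliding a length-3 window over the 43 characters (41 positions):
  position 6–8: hoo
  position 24–26: hoo
  position 28–30: hoo
  position 38–40: hoo
  position 41–43: hoo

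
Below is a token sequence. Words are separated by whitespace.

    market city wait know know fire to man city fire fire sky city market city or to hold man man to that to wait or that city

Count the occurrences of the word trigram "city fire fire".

1

Scanning the 25 overlapping trigram windows for "city fire fire":
  position 9–11: city fire fire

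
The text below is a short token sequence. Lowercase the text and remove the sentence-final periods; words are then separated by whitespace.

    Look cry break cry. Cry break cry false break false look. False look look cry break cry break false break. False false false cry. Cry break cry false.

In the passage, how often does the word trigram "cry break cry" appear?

Scanning the 26 overlapping trigram windows for "cry break cry":
  position 2–4: cry break cry
  position 5–7: cry break cry
  position 15–17: cry break cry
  position 25–27: cry break cry

4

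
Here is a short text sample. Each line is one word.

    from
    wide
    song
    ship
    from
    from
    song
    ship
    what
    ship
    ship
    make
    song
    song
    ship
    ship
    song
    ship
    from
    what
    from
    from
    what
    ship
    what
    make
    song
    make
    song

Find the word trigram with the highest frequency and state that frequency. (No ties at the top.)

"song ship from", 2 times

Trigram frequencies (highest first):
  song ship from: 2
  from wide song: 1
  wide song ship: 1
  ship from from: 1
  from from song: 1
  from song ship: 1
  … (20 more, each ≤ 1)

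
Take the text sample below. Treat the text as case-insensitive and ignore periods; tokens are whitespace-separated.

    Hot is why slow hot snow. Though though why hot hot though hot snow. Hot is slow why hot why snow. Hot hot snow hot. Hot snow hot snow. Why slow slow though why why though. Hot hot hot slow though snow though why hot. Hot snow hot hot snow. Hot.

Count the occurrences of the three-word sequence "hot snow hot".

Scanning the 49 overlapping trigram windows for "hot snow hot":
  position 13–15: hot snow hot
  position 23–25: hot snow hot
  position 26–28: hot snow hot
  position 46–48: hot snow hot
  position 49–51: hot snow hot

5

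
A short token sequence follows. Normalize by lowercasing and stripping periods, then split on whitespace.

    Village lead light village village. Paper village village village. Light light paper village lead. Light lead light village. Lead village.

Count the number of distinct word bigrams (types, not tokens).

11

20 tokens → 19 bigram windows in total.
Repeated bigrams (each contributes count−1 duplicates):
  lead light: 3
  village lead: 3
  village village: 3
  light village: 2
  paper village: 2
8 duplicate windows → 19 − 8 = 11 distinct.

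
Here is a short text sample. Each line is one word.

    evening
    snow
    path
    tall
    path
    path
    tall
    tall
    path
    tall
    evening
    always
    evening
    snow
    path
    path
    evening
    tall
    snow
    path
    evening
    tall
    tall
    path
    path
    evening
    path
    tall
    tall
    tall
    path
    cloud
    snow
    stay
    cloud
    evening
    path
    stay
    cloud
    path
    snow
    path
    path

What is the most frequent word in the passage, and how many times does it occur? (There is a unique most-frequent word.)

"path", 15 times

Unigram frequencies (highest first):
  path: 15
  tall: 10
  evening: 7
  snow: 5
  cloud: 3
  stay: 2
  … (1 more, each ≤ 1)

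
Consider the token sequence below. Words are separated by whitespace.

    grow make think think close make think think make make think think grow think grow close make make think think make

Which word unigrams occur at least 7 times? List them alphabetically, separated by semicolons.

Unigram counts meeting the condition (at least 7 times):
  make: 7
  think: 9

make; think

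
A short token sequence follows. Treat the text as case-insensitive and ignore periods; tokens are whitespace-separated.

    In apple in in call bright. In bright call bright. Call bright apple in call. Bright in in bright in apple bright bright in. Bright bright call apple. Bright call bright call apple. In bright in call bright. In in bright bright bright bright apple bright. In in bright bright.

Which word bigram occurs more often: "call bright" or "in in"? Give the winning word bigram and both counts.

"call bright" (6 vs 4)

"call bright": 6 occurrences
"in in": 4 occurrences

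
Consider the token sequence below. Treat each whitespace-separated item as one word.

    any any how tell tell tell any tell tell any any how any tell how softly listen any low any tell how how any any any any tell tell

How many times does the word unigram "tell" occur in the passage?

9

Scanning the 29 tokens for "tell":
  position 4: tell
  position 5: tell
  position 6: tell
  position 8: tell
  position 9: tell
  position 14: tell
  position 21: tell
  position 28: tell
  position 29: tell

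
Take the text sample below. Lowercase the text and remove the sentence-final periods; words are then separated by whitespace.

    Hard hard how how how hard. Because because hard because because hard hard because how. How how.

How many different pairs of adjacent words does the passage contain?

8

17 tokens → 16 bigram windows in total.
Repeated bigrams (each contributes count−1 duplicates):
  how how: 4
  hard because: 3
  because because: 2
  because hard: 2
  hard hard: 2
8 duplicate windows → 16 − 8 = 8 distinct.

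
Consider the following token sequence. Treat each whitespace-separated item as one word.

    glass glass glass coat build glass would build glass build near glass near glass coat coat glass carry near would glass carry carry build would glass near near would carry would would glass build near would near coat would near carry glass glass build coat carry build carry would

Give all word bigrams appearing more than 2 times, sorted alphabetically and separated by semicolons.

Bigram counts meeting the condition (more than 2 times):
  glass build: 3
  glass glass: 3
  near would: 3
  would glass: 3

glass build; glass glass; near would; would glass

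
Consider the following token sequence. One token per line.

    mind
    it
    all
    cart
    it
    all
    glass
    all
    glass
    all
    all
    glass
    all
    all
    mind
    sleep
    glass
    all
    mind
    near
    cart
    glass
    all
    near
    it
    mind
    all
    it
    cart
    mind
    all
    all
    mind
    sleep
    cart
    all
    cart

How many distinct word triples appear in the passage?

30

37 tokens → 35 trigram windows in total.
Repeated trigrams (each contributes count−1 duplicates):
  all glass all: 3
  all all mind: 2
  all mind sleep: 2
  glass all all: 2
5 duplicate windows → 35 − 5 = 30 distinct.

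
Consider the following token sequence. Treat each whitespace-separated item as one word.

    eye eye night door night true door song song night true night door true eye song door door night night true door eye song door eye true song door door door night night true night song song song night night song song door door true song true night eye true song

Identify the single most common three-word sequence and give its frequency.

"song door door", 3 times

Trigram frequencies (highest first):
  song door door: 3
  night true door: 2
  song song night: 2
  night true night: 2
  eye song door: 2
  door door night: 2
  … (32 more, each ≤ 2)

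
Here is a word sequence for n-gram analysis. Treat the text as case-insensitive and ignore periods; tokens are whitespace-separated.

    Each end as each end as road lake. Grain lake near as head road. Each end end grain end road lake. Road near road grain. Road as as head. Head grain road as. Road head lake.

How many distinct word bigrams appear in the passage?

36 tokens → 35 bigram windows in total.
Repeated bigrams (each contributes count−1 duplicates):
  each end: 3
  as head: 2
  as road: 2
  end as: 2
  grain road: 2
  road as: 2
  road lake: 2
8 duplicate windows → 35 − 8 = 27 distinct.

27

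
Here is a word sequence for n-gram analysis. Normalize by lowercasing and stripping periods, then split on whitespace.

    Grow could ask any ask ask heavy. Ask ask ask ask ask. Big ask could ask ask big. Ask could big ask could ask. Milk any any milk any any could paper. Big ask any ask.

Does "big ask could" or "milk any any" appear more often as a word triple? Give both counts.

"big ask could" (3 vs 2)

"big ask could": 3 occurrences
"milk any any": 2 occurrences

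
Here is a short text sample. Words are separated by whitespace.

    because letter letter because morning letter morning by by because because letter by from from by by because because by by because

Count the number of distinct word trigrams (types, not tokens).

17

22 tokens → 20 trigram windows in total.
Repeated trigrams (each contributes count−1 duplicates):
  by by because: 3
  by because because: 2
3 duplicate windows → 20 − 3 = 17 distinct.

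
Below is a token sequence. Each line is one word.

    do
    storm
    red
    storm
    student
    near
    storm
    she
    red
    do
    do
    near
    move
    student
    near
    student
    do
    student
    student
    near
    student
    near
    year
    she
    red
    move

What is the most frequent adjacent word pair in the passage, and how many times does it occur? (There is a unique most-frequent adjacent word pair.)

"student near", 4 times

Bigram frequencies (highest first):
  student near: 4
  she red: 2
  near student: 2
  do storm: 1
  storm red: 1
  red storm: 1
  … (14 more, each ≤ 1)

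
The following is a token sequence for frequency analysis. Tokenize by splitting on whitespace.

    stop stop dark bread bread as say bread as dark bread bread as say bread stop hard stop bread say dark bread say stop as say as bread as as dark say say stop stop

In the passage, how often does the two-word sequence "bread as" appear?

Scanning the 34 overlapping bigram windows for "bread as":
  position 5–6: bread as
  position 8–9: bread as
  position 12–13: bread as
  position 28–29: bread as

4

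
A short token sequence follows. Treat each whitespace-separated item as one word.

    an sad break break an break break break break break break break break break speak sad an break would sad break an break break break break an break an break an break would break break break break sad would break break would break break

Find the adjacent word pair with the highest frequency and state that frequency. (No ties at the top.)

"break break", 17 times

Bigram frequencies (highest first):
  break break: 17
  an break: 6
  break an: 5
  break would: 3
  would break: 3
  sad break: 2
  … (7 more, each ≤ 1)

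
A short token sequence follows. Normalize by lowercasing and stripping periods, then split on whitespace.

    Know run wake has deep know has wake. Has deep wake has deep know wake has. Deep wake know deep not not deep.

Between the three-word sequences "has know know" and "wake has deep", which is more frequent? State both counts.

"has know know": 0 occurrences
"wake has deep": 4 occurrences

"wake has deep" (4 vs 0)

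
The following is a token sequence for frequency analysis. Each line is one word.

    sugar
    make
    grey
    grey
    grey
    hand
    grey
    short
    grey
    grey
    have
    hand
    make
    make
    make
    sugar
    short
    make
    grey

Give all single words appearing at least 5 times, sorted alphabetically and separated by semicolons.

grey; make

Unigram counts meeting the condition (at least 5 times):
  grey: 7
  make: 5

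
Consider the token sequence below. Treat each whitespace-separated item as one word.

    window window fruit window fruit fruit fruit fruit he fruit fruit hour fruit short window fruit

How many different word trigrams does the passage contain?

16 tokens → 14 trigram windows in total.
Repeated trigrams (each contributes count−1 duplicates):
  fruit fruit fruit: 2
1 duplicate windows → 14 − 1 = 13 distinct.

13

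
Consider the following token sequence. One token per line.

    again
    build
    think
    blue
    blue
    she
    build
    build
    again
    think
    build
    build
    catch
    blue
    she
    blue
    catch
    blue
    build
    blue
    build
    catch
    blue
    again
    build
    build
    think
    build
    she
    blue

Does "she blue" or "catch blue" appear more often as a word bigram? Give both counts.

"catch blue" (3 vs 2)

"she blue": 2 occurrences
"catch blue": 3 occurrences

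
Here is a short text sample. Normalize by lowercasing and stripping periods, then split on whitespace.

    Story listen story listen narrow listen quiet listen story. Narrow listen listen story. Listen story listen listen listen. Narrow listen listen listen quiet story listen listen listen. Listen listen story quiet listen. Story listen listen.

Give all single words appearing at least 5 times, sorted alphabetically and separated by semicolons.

listen; story

Unigram counts meeting the condition (at least 5 times):
  listen: 21
  story: 8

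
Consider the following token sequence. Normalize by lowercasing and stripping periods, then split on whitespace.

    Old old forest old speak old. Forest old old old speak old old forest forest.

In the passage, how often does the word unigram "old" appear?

Scanning the 15 tokens for "old":
  position 1: old
  position 2: old
  position 4: old
  position 6: old
  position 8: old
  position 9: old
  position 10: old
  position 12: old
  position 13: old

9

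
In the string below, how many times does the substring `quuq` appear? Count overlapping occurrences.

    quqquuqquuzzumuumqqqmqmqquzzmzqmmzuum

Sliding a length-4 window over the 37 characters (34 positions):
  position 4–7: quuq

1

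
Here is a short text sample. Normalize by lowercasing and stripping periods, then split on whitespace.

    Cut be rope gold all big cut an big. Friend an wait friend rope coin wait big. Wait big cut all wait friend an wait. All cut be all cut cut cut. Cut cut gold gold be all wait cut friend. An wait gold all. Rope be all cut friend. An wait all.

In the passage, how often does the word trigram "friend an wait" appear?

4

Scanning the 51 overlapping trigram windows for "friend an wait":
  position 10–12: friend an wait
  position 23–25: friend an wait
  position 41–43: friend an wait
  position 50–52: friend an wait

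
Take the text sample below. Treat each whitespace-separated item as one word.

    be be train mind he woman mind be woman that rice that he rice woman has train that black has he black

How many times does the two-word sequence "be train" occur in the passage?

1

Scanning the 21 overlapping bigram windows for "be train":
  position 2–3: be train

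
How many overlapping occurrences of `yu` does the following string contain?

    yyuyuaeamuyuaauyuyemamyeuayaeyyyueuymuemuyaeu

Sliding a length-2 window over the 45 characters (44 positions):
  position 2–3: yu
  position 4–5: yu
  position 11–12: yu
  position 16–17: yu
  position 32–33: yu

5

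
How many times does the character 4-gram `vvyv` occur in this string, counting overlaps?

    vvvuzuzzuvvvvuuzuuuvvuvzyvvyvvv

1

Sliding a length-4 window over the 31 characters (28 positions):
  position 26–29: vvyv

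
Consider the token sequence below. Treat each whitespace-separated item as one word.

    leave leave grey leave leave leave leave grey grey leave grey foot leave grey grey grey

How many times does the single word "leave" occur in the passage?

Scanning the 16 tokens for "leave":
  position 1: leave
  position 2: leave
  position 4: leave
  position 5: leave
  position 6: leave
  position 7: leave
  position 10: leave
  position 13: leave

8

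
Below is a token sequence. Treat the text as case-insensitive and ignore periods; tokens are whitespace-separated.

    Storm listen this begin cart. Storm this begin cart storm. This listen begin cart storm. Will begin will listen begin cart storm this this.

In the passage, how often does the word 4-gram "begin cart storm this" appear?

3

Scanning the 21 overlapping 4-gram windows for "begin cart storm this":
  position 4–7: begin cart storm this
  position 8–11: begin cart storm this
  position 20–23: begin cart storm this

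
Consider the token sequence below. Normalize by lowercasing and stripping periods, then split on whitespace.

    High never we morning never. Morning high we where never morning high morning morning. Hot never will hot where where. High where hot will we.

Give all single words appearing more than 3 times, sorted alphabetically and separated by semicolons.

high; morning; never; where

Unigram counts meeting the condition (more than 3 times):
  high: 4
  morning: 5
  never: 4
  where: 4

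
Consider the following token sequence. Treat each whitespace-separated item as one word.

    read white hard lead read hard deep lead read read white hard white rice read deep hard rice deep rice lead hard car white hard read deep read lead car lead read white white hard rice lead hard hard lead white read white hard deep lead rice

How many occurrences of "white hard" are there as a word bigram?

Scanning the 46 overlapping bigram windows for "white hard":
  position 2–3: white hard
  position 11–12: white hard
  position 24–25: white hard
  position 34–35: white hard
  position 43–44: white hard

5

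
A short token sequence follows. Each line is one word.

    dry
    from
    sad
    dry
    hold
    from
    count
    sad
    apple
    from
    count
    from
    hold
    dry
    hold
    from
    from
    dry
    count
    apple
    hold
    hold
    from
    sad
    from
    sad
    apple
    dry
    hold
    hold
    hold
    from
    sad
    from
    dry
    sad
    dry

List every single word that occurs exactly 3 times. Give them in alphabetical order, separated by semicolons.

apple; count

Unigram counts meeting the condition (exactly 3 times):
  apple: 3
  count: 3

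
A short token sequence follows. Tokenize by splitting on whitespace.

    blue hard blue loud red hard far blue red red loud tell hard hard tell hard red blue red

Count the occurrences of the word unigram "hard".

Scanning the 19 tokens for "hard":
  position 2: hard
  position 6: hard
  position 13: hard
  position 14: hard
  position 16: hard

5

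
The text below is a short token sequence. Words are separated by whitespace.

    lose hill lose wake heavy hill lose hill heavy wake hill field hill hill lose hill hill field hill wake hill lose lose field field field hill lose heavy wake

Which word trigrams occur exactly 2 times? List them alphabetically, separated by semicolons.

Trigram counts meeting the condition (exactly 2 times):
  hill field hill: 2
  hill lose hill: 2

hill field hill; hill lose hill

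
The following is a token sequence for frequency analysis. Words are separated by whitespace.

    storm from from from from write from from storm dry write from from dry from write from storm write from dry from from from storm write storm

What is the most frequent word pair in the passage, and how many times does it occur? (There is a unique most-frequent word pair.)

Bigram frequencies (highest first):
  from from: 7
  write from: 4
  from storm: 3
  from write: 2
  from dry: 2
  dry from: 2
  … (5 more, each ≤ 2)

"from from", 7 times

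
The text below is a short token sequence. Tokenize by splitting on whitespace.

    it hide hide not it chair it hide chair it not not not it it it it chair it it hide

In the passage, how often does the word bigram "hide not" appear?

1

Scanning the 20 overlapping bigram windows for "hide not":
  position 3–4: hide not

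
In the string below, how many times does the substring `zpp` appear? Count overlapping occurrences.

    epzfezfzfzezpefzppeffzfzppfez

Sliding a length-3 window over the 29 characters (27 positions):
  position 16–18: zpp
  position 24–26: zpp

2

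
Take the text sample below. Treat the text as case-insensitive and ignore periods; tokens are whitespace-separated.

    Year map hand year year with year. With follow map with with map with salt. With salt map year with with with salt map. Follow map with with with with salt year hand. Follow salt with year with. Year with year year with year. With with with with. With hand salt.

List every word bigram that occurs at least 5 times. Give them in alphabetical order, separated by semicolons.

Bigram counts meeting the condition (at least 5 times):
  with with: 10
  with year: 5
  year with: 7

with with; with year; year with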